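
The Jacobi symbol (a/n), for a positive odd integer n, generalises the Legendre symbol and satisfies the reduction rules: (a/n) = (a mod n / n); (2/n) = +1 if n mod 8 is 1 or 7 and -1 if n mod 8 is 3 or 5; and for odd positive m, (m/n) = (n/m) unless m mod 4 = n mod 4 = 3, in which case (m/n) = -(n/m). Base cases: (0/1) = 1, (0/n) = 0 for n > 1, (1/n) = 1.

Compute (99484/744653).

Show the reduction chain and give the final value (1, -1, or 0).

0

99484 = 2^2·24871; (2/744653) = -1 since 744653 mod 8 = 5, so (99484/744653) = (-1)^2·(24871/744653); sign now +1
reciprocity: (24871/744653) = +1·(744653/24871) since 24871 mod 4 = 3, 744653 mod 4 = 1; sign now +1
(744653/24871) = (23394/24871)   [reduce mod 24871]
23394 = 2^1·11697; (2/24871) = +1 since 24871 mod 8 = 7, so (23394/24871) = (+1)^1·(11697/24871); sign now +1
reciprocity: (11697/24871) = +1·(24871/11697) since 11697 mod 4 = 1, 24871 mod 4 = 3; sign now +1
(24871/11697) = (1477/11697)   [reduce mod 11697]
reciprocity: (1477/11697) = +1·(11697/1477) since 1477 mod 4 = 1, 11697 mod 4 = 1; sign now +1
(11697/1477) = (1358/1477)   [reduce mod 1477]
1358 = 2^1·679; (2/1477) = -1 since 1477 mod 8 = 5, so (1358/1477) = (-1)^1·(679/1477); sign now -1
reciprocity: (679/1477) = +1·(1477/679) since 679 mod 4 = 3, 1477 mod 4 = 1; sign now -1
(1477/679) = (119/679)   [reduce mod 679]
reciprocity: (119/679) = -1·(679/119) since 119 mod 4 = 3, 679 mod 4 = 3; sign now +1
(679/119) = (84/119)   [reduce mod 119]
84 = 2^2·21; (2/119) = +1 since 119 mod 8 = 7, so (84/119) = (+1)^2·(21/119); sign now +1
reciprocity: (21/119) = +1·(119/21) since 21 mod 4 = 1, 119 mod 4 = 3; sign now +1
(119/21) = (14/21)   [reduce mod 21]
14 = 2^1·7; (2/21) = -1 since 21 mod 8 = 5, so (14/21) = (-1)^1·(7/21); sign now -1
reciprocity: (7/21) = +1·(21/7) since 7 mod 4 = 3, 21 mod 4 = 1; sign now -1
(21/7) = (0/7)   [reduce mod 7]
(0/7) = 0   [gcd(a, n) > 1]; final value = 0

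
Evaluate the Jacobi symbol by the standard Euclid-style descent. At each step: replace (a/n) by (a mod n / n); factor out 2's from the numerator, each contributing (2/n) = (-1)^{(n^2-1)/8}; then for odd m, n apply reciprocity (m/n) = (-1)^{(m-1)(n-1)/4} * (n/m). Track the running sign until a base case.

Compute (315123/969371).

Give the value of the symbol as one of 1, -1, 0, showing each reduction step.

reciprocity: (315123/969371) = -1·(969371/315123) since 315123 mod 4 = 3, 969371 mod 4 = 3; sign now -1
(969371/315123) = (24002/315123)   [reduce mod 315123]
24002 = 2^1·12001; (2/315123) = -1 since 315123 mod 8 = 3, so (24002/315123) = (-1)^1·(12001/315123); sign now +1
reciprocity: (12001/315123) = +1·(315123/12001) since 12001 mod 4 = 1, 315123 mod 4 = 3; sign now +1
(315123/12001) = (3097/12001)   [reduce mod 12001]
reciprocity: (3097/12001) = +1·(12001/3097) since 3097 mod 4 = 1, 12001 mod 4 = 1; sign now +1
(12001/3097) = (2710/3097)   [reduce mod 3097]
2710 = 2^1·1355; (2/3097) = +1 since 3097 mod 8 = 1, so (2710/3097) = (+1)^1·(1355/3097); sign now +1
reciprocity: (1355/3097) = +1·(3097/1355) since 1355 mod 4 = 3, 3097 mod 4 = 1; sign now +1
(3097/1355) = (387/1355)   [reduce mod 1355]
reciprocity: (387/1355) = -1·(1355/387) since 387 mod 4 = 3, 1355 mod 4 = 3; sign now -1
(1355/387) = (194/387)   [reduce mod 387]
194 = 2^1·97; (2/387) = -1 since 387 mod 8 = 3, so (194/387) = (-1)^1·(97/387); sign now +1
reciprocity: (97/387) = +1·(387/97) since 97 mod 4 = 1, 387 mod 4 = 3; sign now +1
(387/97) = (96/97)   [reduce mod 97]
96 = 2^5·3; (2/97) = +1 since 97 mod 8 = 1, so (96/97) = (+1)^5·(3/97); sign now +1
reciprocity: (3/97) = +1·(97/3) since 3 mod 4 = 3, 97 mod 4 = 1; sign now +1
(97/3) = (1/3)   [reduce mod 3]
(1/3) = 1; final value = sign = +1

1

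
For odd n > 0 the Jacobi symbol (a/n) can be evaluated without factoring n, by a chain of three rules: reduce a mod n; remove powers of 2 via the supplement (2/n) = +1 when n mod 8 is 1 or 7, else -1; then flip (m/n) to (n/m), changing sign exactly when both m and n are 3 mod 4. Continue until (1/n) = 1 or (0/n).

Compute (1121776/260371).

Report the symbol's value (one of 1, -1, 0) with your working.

(1121776/260371) = (80292/260371)   [reduce mod 260371]
80292 = 2^2·20073; (2/260371) = -1 since 260371 mod 8 = 3, so (80292/260371) = (-1)^2·(20073/260371); sign now +1
reciprocity: (20073/260371) = +1·(260371/20073) since 20073 mod 4 = 1, 260371 mod 4 = 3; sign now +1
(260371/20073) = (19495/20073)   [reduce mod 20073]
reciprocity: (19495/20073) = +1·(20073/19495) since 19495 mod 4 = 3, 20073 mod 4 = 1; sign now +1
(20073/19495) = (578/19495)   [reduce mod 19495]
578 = 2^1·289; (2/19495) = +1 since 19495 mod 8 = 7, so (578/19495) = (+1)^1·(289/19495); sign now +1
reciprocity: (289/19495) = +1·(19495/289) since 289 mod 4 = 1, 19495 mod 4 = 3; sign now +1
(19495/289) = (132/289)   [reduce mod 289]
132 = 2^2·33; (2/289) = +1 since 289 mod 8 = 1, so (132/289) = (+1)^2·(33/289); sign now +1
reciprocity: (33/289) = +1·(289/33) since 33 mod 4 = 1, 289 mod 4 = 1; sign now +1
(289/33) = (25/33)   [reduce mod 33]
reciprocity: (25/33) = +1·(33/25) since 25 mod 4 = 1, 33 mod 4 = 1; sign now +1
(33/25) = (8/25)   [reduce mod 25]
8 = 2^3·1; (2/25) = +1 since 25 mod 8 = 1, so (8/25) = (+1)^3·(1/25); sign now +1
(1/25) = 1; final value = sign = +1

1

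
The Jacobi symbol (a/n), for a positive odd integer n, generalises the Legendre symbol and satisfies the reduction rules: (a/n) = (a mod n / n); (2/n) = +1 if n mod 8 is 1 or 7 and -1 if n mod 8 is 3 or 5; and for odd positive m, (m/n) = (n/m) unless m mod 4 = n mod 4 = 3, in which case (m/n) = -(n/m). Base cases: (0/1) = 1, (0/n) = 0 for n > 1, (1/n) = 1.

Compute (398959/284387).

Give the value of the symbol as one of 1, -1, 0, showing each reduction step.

1

(398959/284387) = (114572/284387)   [reduce mod 284387]
114572 = 2^2·28643; (2/284387) = -1 since 284387 mod 8 = 3, so (114572/284387) = (-1)^2·(28643/284387); sign now +1
reciprocity: (28643/284387) = -1·(284387/28643) since 28643 mod 4 = 3, 284387 mod 4 = 3; sign now -1
(284387/28643) = (26600/28643)   [reduce mod 28643]
26600 = 2^3·3325; (2/28643) = -1 since 28643 mod 8 = 3, so (26600/28643) = (-1)^3·(3325/28643); sign now +1
reciprocity: (3325/28643) = +1·(28643/3325) since 3325 mod 4 = 1, 28643 mod 4 = 3; sign now +1
(28643/3325) = (2043/3325)   [reduce mod 3325]
reciprocity: (2043/3325) = +1·(3325/2043) since 2043 mod 4 = 3, 3325 mod 4 = 1; sign now +1
(3325/2043) = (1282/2043)   [reduce mod 2043]
1282 = 2^1·641; (2/2043) = -1 since 2043 mod 8 = 3, so (1282/2043) = (-1)^1·(641/2043); sign now -1
reciprocity: (641/2043) = +1·(2043/641) since 641 mod 4 = 1, 2043 mod 4 = 3; sign now -1
(2043/641) = (120/641)   [reduce mod 641]
120 = 2^3·15; (2/641) = +1 since 641 mod 8 = 1, so (120/641) = (+1)^3·(15/641); sign now -1
reciprocity: (15/641) = +1·(641/15) since 15 mod 4 = 3, 641 mod 4 = 1; sign now -1
(641/15) = (11/15)   [reduce mod 15]
reciprocity: (11/15) = -1·(15/11) since 11 mod 4 = 3, 15 mod 4 = 3; sign now +1
(15/11) = (4/11)   [reduce mod 11]
4 = 2^2·1; (2/11) = -1 since 11 mod 8 = 3, so (4/11) = (-1)^2·(1/11); sign now +1
(1/11) = 1; final value = sign = +1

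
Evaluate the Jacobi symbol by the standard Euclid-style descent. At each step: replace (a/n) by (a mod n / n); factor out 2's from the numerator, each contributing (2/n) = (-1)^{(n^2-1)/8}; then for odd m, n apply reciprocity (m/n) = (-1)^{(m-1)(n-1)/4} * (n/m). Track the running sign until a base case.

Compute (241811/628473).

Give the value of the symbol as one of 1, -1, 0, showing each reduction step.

reciprocity: (241811/628473) = +1·(628473/241811) since 241811 mod 4 = 3, 628473 mod 4 = 1; sign now +1
(628473/241811) = (144851/241811)   [reduce mod 241811]
reciprocity: (144851/241811) = -1·(241811/144851) since 144851 mod 4 = 3, 241811 mod 4 = 3; sign now -1
(241811/144851) = (96960/144851)   [reduce mod 144851]
96960 = 2^6·1515; (2/144851) = -1 since 144851 mod 8 = 3, so (96960/144851) = (-1)^6·(1515/144851); sign now -1
reciprocity: (1515/144851) = -1·(144851/1515) since 1515 mod 4 = 3, 144851 mod 4 = 3; sign now +1
(144851/1515) = (926/1515)   [reduce mod 1515]
926 = 2^1·463; (2/1515) = -1 since 1515 mod 8 = 3, so (926/1515) = (-1)^1·(463/1515); sign now -1
reciprocity: (463/1515) = -1·(1515/463) since 463 mod 4 = 3, 1515 mod 4 = 3; sign now +1
(1515/463) = (126/463)   [reduce mod 463]
126 = 2^1·63; (2/463) = +1 since 463 mod 8 = 7, so (126/463) = (+1)^1·(63/463); sign now +1
reciprocity: (63/463) = -1·(463/63) since 63 mod 4 = 3, 463 mod 4 = 3; sign now -1
(463/63) = (22/63)   [reduce mod 63]
22 = 2^1·11; (2/63) = +1 since 63 mod 8 = 7, so (22/63) = (+1)^1·(11/63); sign now -1
reciprocity: (11/63) = -1·(63/11) since 11 mod 4 = 3, 63 mod 4 = 3; sign now +1
(63/11) = (8/11)   [reduce mod 11]
8 = 2^3·1; (2/11) = -1 since 11 mod 8 = 3, so (8/11) = (-1)^3·(1/11); sign now -1
(1/11) = 1; final value = sign = -1

-1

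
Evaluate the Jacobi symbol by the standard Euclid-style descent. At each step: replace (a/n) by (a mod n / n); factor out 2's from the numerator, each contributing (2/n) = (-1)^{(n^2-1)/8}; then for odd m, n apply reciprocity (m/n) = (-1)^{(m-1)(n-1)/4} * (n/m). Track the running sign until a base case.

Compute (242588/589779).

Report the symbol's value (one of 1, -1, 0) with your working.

242588 = 2^2·60647; (2/589779) = -1 since 589779 mod 8 = 3, so (242588/589779) = (-1)^2·(60647/589779); sign now +1
reciprocity: (60647/589779) = -1·(589779/60647) since 60647 mod 4 = 3, 589779 mod 4 = 3; sign now -1
(589779/60647) = (43956/60647)   [reduce mod 60647]
43956 = 2^2·10989; (2/60647) = +1 since 60647 mod 8 = 7, so (43956/60647) = (+1)^2·(10989/60647); sign now -1
reciprocity: (10989/60647) = +1·(60647/10989) since 10989 mod 4 = 1, 60647 mod 4 = 3; sign now -1
(60647/10989) = (5702/10989)   [reduce mod 10989]
5702 = 2^1·2851; (2/10989) = -1 since 10989 mod 8 = 5, so (5702/10989) = (-1)^1·(2851/10989); sign now +1
reciprocity: (2851/10989) = +1·(10989/2851) since 2851 mod 4 = 3, 10989 mod 4 = 1; sign now +1
(10989/2851) = (2436/2851)   [reduce mod 2851]
2436 = 2^2·609; (2/2851) = -1 since 2851 mod 8 = 3, so (2436/2851) = (-1)^2·(609/2851); sign now +1
reciprocity: (609/2851) = +1·(2851/609) since 609 mod 4 = 1, 2851 mod 4 = 3; sign now +1
(2851/609) = (415/609)   [reduce mod 609]
reciprocity: (415/609) = +1·(609/415) since 415 mod 4 = 3, 609 mod 4 = 1; sign now +1
(609/415) = (194/415)   [reduce mod 415]
194 = 2^1·97; (2/415) = +1 since 415 mod 8 = 7, so (194/415) = (+1)^1·(97/415); sign now +1
reciprocity: (97/415) = +1·(415/97) since 97 mod 4 = 1, 415 mod 4 = 3; sign now +1
(415/97) = (27/97)   [reduce mod 97]
reciprocity: (27/97) = +1·(97/27) since 27 mod 4 = 3, 97 mod 4 = 1; sign now +1
(97/27) = (16/27)   [reduce mod 27]
16 = 2^4·1; (2/27) = -1 since 27 mod 8 = 3, so (16/27) = (-1)^4·(1/27); sign now +1
(1/27) = 1; final value = sign = +1

1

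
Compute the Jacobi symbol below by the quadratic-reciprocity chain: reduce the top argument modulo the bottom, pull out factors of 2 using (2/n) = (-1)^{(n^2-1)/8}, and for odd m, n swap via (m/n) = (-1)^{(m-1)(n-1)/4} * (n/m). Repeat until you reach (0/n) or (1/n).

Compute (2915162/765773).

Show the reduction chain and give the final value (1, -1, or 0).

-1

(2915162/765773): 2915162 mod 765773 = 617843, so (2915162/765773) = (617843/765773)
flip (617843/765773) -> (765773/617843): both odd, 617843 mod 4 = 3, 765773 mod 4 = 1, so the flip contributes +1; sign now +1
(765773/617843): 765773 mod 617843 = 147930, so (765773/617843) = (147930/617843)
factor out 2^1: 147930 = 2^1·73965; with 617843 mod 8 = 3, (2/617843) = -1; sign now -1; continue with (73965/617843)
flip (73965/617843) -> (617843/73965): both odd, 73965 mod 4 = 1, 617843 mod 4 = 3, so the flip contributes +1; sign now -1
(617843/73965): 617843 mod 73965 = 26123, so (617843/73965) = (26123/73965)
flip (26123/73965) -> (73965/26123): both odd, 26123 mod 4 = 3, 73965 mod 4 = 1, so the flip contributes +1; sign now -1
(73965/26123): 73965 mod 26123 = 21719, so (73965/26123) = (21719/26123)
flip (21719/26123) -> (26123/21719): both odd, 21719 mod 4 = 3, 26123 mod 4 = 3, so the flip contributes -1; sign now +1
(26123/21719): 26123 mod 21719 = 4404, so (26123/21719) = (4404/21719)
factor out 2^2: 4404 = 2^2·1101; with 21719 mod 8 = 7, (2/21719) = +1; sign now +1; continue with (1101/21719)
flip (1101/21719) -> (21719/1101): both odd, 1101 mod 4 = 1, 21719 mod 4 = 3, so the flip contributes +1; sign now +1
(21719/1101): 21719 mod 1101 = 800, so (21719/1101) = (800/1101)
factor out 2^5: 800 = 2^5·25; with 1101 mod 8 = 5, (2/1101) = -1; sign now -1; continue with (25/1101)
flip (25/1101) -> (1101/25): both odd, 25 mod 4 = 1, 1101 mod 4 = 1, so the flip contributes +1; sign now -1
(1101/25): 1101 mod 25 = 1, so (1101/25) = (1/25)
reached (1/25) = 1, so the symbol is -1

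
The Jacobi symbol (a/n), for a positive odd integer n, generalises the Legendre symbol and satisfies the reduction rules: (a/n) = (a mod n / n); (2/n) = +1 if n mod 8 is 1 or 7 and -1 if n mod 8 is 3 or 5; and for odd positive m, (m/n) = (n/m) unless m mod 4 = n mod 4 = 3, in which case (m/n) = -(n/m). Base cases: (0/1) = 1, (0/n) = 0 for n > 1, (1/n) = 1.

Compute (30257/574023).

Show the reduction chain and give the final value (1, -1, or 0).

1

reciprocity: (30257/574023) = +1·(574023/30257) since 30257 mod 4 = 1, 574023 mod 4 = 3; sign now +1
(574023/30257) = (29397/30257)   [reduce mod 30257]
reciprocity: (29397/30257) = +1·(30257/29397) since 29397 mod 4 = 1, 30257 mod 4 = 1; sign now +1
(30257/29397) = (860/29397)   [reduce mod 29397]
860 = 2^2·215; (2/29397) = -1 since 29397 mod 8 = 5, so (860/29397) = (-1)^2·(215/29397); sign now +1
reciprocity: (215/29397) = +1·(29397/215) since 215 mod 4 = 3, 29397 mod 4 = 1; sign now +1
(29397/215) = (157/215)   [reduce mod 215]
reciprocity: (157/215) = +1·(215/157) since 157 mod 4 = 1, 215 mod 4 = 3; sign now +1
(215/157) = (58/157)   [reduce mod 157]
58 = 2^1·29; (2/157) = -1 since 157 mod 8 = 5, so (58/157) = (-1)^1·(29/157); sign now -1
reciprocity: (29/157) = +1·(157/29) since 29 mod 4 = 1, 157 mod 4 = 1; sign now -1
(157/29) = (12/29)   [reduce mod 29]
12 = 2^2·3; (2/29) = -1 since 29 mod 8 = 5, so (12/29) = (-1)^2·(3/29); sign now -1
reciprocity: (3/29) = +1·(29/3) since 3 mod 4 = 3, 29 mod 4 = 1; sign now -1
(29/3) = (2/3)   [reduce mod 3]
2 = 2^1·1; (2/3) = -1 since 3 mod 8 = 3, so (2/3) = (-1)^1·(1/3); sign now +1
(1/3) = 1; final value = sign = +1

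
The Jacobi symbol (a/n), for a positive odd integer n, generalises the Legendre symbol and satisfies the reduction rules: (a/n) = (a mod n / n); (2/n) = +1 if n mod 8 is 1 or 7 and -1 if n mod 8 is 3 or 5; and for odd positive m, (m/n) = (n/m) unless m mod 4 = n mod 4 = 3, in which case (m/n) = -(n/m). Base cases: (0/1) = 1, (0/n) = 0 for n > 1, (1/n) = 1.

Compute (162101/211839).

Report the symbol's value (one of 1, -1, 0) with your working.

flip (162101/211839) -> (211839/162101): both odd, 162101 mod 4 = 1, 211839 mod 4 = 3, so the flip contributes +1; sign now +1
(211839/162101): 211839 mod 162101 = 49738, so (211839/162101) = (49738/162101)
factor out 2^1: 49738 = 2^1·24869; with 162101 mod 8 = 5, (2/162101) = -1; sign now -1; continue with (24869/162101)
flip (24869/162101) -> (162101/24869): both odd, 24869 mod 4 = 1, 162101 mod 4 = 1, so the flip contributes +1; sign now -1
(162101/24869): 162101 mod 24869 = 12887, so (162101/24869) = (12887/24869)
flip (12887/24869) -> (24869/12887): both odd, 12887 mod 4 = 3, 24869 mod 4 = 1, so the flip contributes +1; sign now -1
(24869/12887): 24869 mod 12887 = 11982, so (24869/12887) = (11982/12887)
factor out 2^1: 11982 = 2^1·5991; with 12887 mod 8 = 7, (2/12887) = +1; sign now -1; continue with (5991/12887)
flip (5991/12887) -> (12887/5991): both odd, 5991 mod 4 = 3, 12887 mod 4 = 3, so the flip contributes -1; sign now +1
(12887/5991): 12887 mod 5991 = 905, so (12887/5991) = (905/5991)
flip (905/5991) -> (5991/905): both odd, 905 mod 4 = 1, 5991 mod 4 = 3, so the flip contributes +1; sign now +1
(5991/905): 5991 mod 905 = 561, so (5991/905) = (561/905)
flip (561/905) -> (905/561): both odd, 561 mod 4 = 1, 905 mod 4 = 1, so the flip contributes +1; sign now +1
(905/561): 905 mod 561 = 344, so (905/561) = (344/561)
factor out 2^3: 344 = 2^3·43; with 561 mod 8 = 1, (2/561) = +1; sign now +1; continue with (43/561)
flip (43/561) -> (561/43): both odd, 43 mod 4 = 3, 561 mod 4 = 1, so the flip contributes +1; sign now +1
(561/43): 561 mod 43 = 2, so (561/43) = (2/43)
factor out 2^1: 2 = 2^1·1; with 43 mod 8 = 3, (2/43) = -1; sign now -1; continue with (1/43)
reached (1/43) = 1, so the symbol is -1

-1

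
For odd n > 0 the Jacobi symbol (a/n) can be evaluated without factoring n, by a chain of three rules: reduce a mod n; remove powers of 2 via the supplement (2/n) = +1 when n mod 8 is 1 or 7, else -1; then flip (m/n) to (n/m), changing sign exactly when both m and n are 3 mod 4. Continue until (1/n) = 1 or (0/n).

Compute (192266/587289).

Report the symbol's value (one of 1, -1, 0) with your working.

-1

192266 = 2^1·96133; (2/587289) = +1 since 587289 mod 8 = 1, so (192266/587289) = (+1)^1·(96133/587289); sign now +1
reciprocity: (96133/587289) = +1·(587289/96133) since 96133 mod 4 = 1, 587289 mod 4 = 1; sign now +1
(587289/96133) = (10491/96133)   [reduce mod 96133]
reciprocity: (10491/96133) = +1·(96133/10491) since 10491 mod 4 = 3, 96133 mod 4 = 1; sign now +1
(96133/10491) = (1714/10491)   [reduce mod 10491]
1714 = 2^1·857; (2/10491) = -1 since 10491 mod 8 = 3, so (1714/10491) = (-1)^1·(857/10491); sign now -1
reciprocity: (857/10491) = +1·(10491/857) since 857 mod 4 = 1, 10491 mod 4 = 3; sign now -1
(10491/857) = (207/857)   [reduce mod 857]
reciprocity: (207/857) = +1·(857/207) since 207 mod 4 = 3, 857 mod 4 = 1; sign now -1
(857/207) = (29/207)   [reduce mod 207]
reciprocity: (29/207) = +1·(207/29) since 29 mod 4 = 1, 207 mod 4 = 3; sign now -1
(207/29) = (4/29)   [reduce mod 29]
4 = 2^2·1; (2/29) = -1 since 29 mod 8 = 5, so (4/29) = (-1)^2·(1/29); sign now -1
(1/29) = 1; final value = sign = -1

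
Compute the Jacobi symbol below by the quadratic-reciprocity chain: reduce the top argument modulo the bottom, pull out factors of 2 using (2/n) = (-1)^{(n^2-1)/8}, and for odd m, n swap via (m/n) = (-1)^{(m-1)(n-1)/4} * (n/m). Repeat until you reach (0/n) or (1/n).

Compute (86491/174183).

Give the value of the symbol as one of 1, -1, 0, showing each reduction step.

-1

flip (86491/174183) -> (174183/86491): both odd, 86491 mod 4 = 3, 174183 mod 4 = 3, so the flip contributes -1; sign now -1
(174183/86491): 174183 mod 86491 = 1201, so (174183/86491) = (1201/86491)
flip (1201/86491) -> (86491/1201): both odd, 1201 mod 4 = 1, 86491 mod 4 = 3, so the flip contributes +1; sign now -1
(86491/1201): 86491 mod 1201 = 19, so (86491/1201) = (19/1201)
flip (19/1201) -> (1201/19): both odd, 19 mod 4 = 3, 1201 mod 4 = 1, so the flip contributes +1; sign now -1
(1201/19): 1201 mod 19 = 4, so (1201/19) = (4/19)
factor out 2^2: 4 = 2^2·1; with 19 mod 8 = 3, (2/19) = -1; sign now -1; continue with (1/19)
reached (1/19) = 1, so the symbol is -1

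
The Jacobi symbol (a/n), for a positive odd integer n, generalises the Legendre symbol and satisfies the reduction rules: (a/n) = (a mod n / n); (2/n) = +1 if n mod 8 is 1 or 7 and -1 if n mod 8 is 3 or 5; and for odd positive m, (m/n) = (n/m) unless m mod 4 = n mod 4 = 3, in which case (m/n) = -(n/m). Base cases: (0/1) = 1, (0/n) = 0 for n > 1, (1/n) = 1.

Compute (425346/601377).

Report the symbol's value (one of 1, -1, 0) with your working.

425346 = 2^1·212673; (2/601377) = +1 since 601377 mod 8 = 1, so (425346/601377) = (+1)^1·(212673/601377); sign now +1
reciprocity: (212673/601377) = +1·(601377/212673) since 212673 mod 4 = 1, 601377 mod 4 = 1; sign now +1
(601377/212673) = (176031/212673)   [reduce mod 212673]
reciprocity: (176031/212673) = +1·(212673/176031) since 176031 mod 4 = 3, 212673 mod 4 = 1; sign now +1
(212673/176031) = (36642/176031)   [reduce mod 176031]
36642 = 2^1·18321; (2/176031) = +1 since 176031 mod 8 = 7, so (36642/176031) = (+1)^1·(18321/176031); sign now +1
reciprocity: (18321/176031) = +1·(176031/18321) since 18321 mod 4 = 1, 176031 mod 4 = 3; sign now +1
(176031/18321) = (11142/18321)   [reduce mod 18321]
11142 = 2^1·5571; (2/18321) = +1 since 18321 mod 8 = 1, so (11142/18321) = (+1)^1·(5571/18321); sign now +1
reciprocity: (5571/18321) = +1·(18321/5571) since 5571 mod 4 = 3, 18321 mod 4 = 1; sign now +1
(18321/5571) = (1608/5571)   [reduce mod 5571]
1608 = 2^3·201; (2/5571) = -1 since 5571 mod 8 = 3, so (1608/5571) = (-1)^3·(201/5571); sign now -1
reciprocity: (201/5571) = +1·(5571/201) since 201 mod 4 = 1, 5571 mod 4 = 3; sign now -1
(5571/201) = (144/201)   [reduce mod 201]
144 = 2^4·9; (2/201) = +1 since 201 mod 8 = 1, so (144/201) = (+1)^4·(9/201); sign now -1
reciprocity: (9/201) = +1·(201/9) since 9 mod 4 = 1, 201 mod 4 = 1; sign now -1
(201/9) = (3/9)   [reduce mod 9]
reciprocity: (3/9) = +1·(9/3) since 3 mod 4 = 3, 9 mod 4 = 1; sign now -1
(9/3) = (0/3)   [reduce mod 3]
(0/3) = 0   [gcd(a, n) > 1]; final value = 0

0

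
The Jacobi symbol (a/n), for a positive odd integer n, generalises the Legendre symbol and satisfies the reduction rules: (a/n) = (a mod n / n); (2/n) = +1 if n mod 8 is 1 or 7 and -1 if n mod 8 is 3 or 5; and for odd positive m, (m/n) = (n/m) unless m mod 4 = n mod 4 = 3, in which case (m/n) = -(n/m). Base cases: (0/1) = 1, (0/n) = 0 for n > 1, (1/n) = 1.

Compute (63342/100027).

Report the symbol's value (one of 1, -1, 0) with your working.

0

63342 = 2^1·31671; (2/100027) = -1 since 100027 mod 8 = 3, so (63342/100027) = (-1)^1·(31671/100027); sign now -1
reciprocity: (31671/100027) = -1·(100027/31671) since 31671 mod 4 = 3, 100027 mod 4 = 3; sign now +1
(100027/31671) = (5014/31671)   [reduce mod 31671]
5014 = 2^1·2507; (2/31671) = +1 since 31671 mod 8 = 7, so (5014/31671) = (+1)^1·(2507/31671); sign now +1
reciprocity: (2507/31671) = -1·(31671/2507) since 2507 mod 4 = 3, 31671 mod 4 = 3; sign now -1
(31671/2507) = (1587/2507)   [reduce mod 2507]
reciprocity: (1587/2507) = -1·(2507/1587) since 1587 mod 4 = 3, 2507 mod 4 = 3; sign now +1
(2507/1587) = (920/1587)   [reduce mod 1587]
920 = 2^3·115; (2/1587) = -1 since 1587 mod 8 = 3, so (920/1587) = (-1)^3·(115/1587); sign now -1
reciprocity: (115/1587) = -1·(1587/115) since 115 mod 4 = 3, 1587 mod 4 = 3; sign now +1
(1587/115) = (92/115)   [reduce mod 115]
92 = 2^2·23; (2/115) = -1 since 115 mod 8 = 3, so (92/115) = (-1)^2·(23/115); sign now +1
reciprocity: (23/115) = -1·(115/23) since 23 mod 4 = 3, 115 mod 4 = 3; sign now -1
(115/23) = (0/23)   [reduce mod 23]
(0/23) = 0   [gcd(a, n) > 1]; final value = 0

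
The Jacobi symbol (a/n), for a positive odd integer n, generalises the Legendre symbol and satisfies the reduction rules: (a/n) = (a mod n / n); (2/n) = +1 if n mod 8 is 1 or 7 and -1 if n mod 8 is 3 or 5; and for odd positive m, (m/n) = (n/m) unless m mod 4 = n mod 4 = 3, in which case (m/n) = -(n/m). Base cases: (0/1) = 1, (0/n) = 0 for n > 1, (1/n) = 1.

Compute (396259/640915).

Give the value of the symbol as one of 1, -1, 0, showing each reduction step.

reciprocity: (396259/640915) = -1·(640915/396259) since 396259 mod 4 = 3, 640915 mod 4 = 3; sign now -1
(640915/396259) = (244656/396259)   [reduce mod 396259]
244656 = 2^4·15291; (2/396259) = -1 since 396259 mod 8 = 3, so (244656/396259) = (-1)^4·(15291/396259); sign now -1
reciprocity: (15291/396259) = -1·(396259/15291) since 15291 mod 4 = 3, 396259 mod 4 = 3; sign now +1
(396259/15291) = (13984/15291)   [reduce mod 15291]
13984 = 2^5·437; (2/15291) = -1 since 15291 mod 8 = 3, so (13984/15291) = (-1)^5·(437/15291); sign now -1
reciprocity: (437/15291) = +1·(15291/437) since 437 mod 4 = 1, 15291 mod 4 = 3; sign now -1
(15291/437) = (433/437)   [reduce mod 437]
reciprocity: (433/437) = +1·(437/433) since 433 mod 4 = 1, 437 mod 4 = 1; sign now -1
(437/433) = (4/433)   [reduce mod 433]
4 = 2^2·1; (2/433) = +1 since 433 mod 8 = 1, so (4/433) = (+1)^2·(1/433); sign now -1
(1/433) = 1; final value = sign = -1

-1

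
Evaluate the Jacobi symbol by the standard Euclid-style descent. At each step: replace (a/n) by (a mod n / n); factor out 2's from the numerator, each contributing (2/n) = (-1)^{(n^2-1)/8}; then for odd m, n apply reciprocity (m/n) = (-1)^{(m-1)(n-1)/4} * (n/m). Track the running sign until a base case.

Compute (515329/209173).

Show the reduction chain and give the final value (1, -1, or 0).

1

(515329/209173) = (96983/209173)   [reduce mod 209173]
reciprocity: (96983/209173) = +1·(209173/96983) since 96983 mod 4 = 3, 209173 mod 4 = 1; sign now +1
(209173/96983) = (15207/96983)   [reduce mod 96983]
reciprocity: (15207/96983) = -1·(96983/15207) since 15207 mod 4 = 3, 96983 mod 4 = 3; sign now -1
(96983/15207) = (5741/15207)   [reduce mod 15207]
reciprocity: (5741/15207) = +1·(15207/5741) since 5741 mod 4 = 1, 15207 mod 4 = 3; sign now -1
(15207/5741) = (3725/5741)   [reduce mod 5741]
reciprocity: (3725/5741) = +1·(5741/3725) since 3725 mod 4 = 1, 5741 mod 4 = 1; sign now -1
(5741/3725) = (2016/3725)   [reduce mod 3725]
2016 = 2^5·63; (2/3725) = -1 since 3725 mod 8 = 5, so (2016/3725) = (-1)^5·(63/3725); sign now +1
reciprocity: (63/3725) = +1·(3725/63) since 63 mod 4 = 3, 3725 mod 4 = 1; sign now +1
(3725/63) = (8/63)   [reduce mod 63]
8 = 2^3·1; (2/63) = +1 since 63 mod 8 = 7, so (8/63) = (+1)^3·(1/63); sign now +1
(1/63) = 1; final value = sign = +1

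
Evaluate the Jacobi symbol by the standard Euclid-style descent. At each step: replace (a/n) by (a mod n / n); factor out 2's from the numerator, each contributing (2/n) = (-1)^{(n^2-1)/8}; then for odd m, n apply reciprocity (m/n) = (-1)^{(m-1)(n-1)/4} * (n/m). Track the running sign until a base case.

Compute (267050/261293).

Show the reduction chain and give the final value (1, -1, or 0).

-1

(267050/261293) = (5757/261293)   [reduce mod 261293]
reciprocity: (5757/261293) = +1·(261293/5757) since 5757 mod 4 = 1, 261293 mod 4 = 1; sign now +1
(261293/5757) = (2228/5757)   [reduce mod 5757]
2228 = 2^2·557; (2/5757) = -1 since 5757 mod 8 = 5, so (2228/5757) = (-1)^2·(557/5757); sign now +1
reciprocity: (557/5757) = +1·(5757/557) since 557 mod 4 = 1, 5757 mod 4 = 1; sign now +1
(5757/557) = (187/557)   [reduce mod 557]
reciprocity: (187/557) = +1·(557/187) since 187 mod 4 = 3, 557 mod 4 = 1; sign now +1
(557/187) = (183/187)   [reduce mod 187]
reciprocity: (183/187) = -1·(187/183) since 183 mod 4 = 3, 187 mod 4 = 3; sign now -1
(187/183) = (4/183)   [reduce mod 183]
4 = 2^2·1; (2/183) = +1 since 183 mod 8 = 7, so (4/183) = (+1)^2·(1/183); sign now -1
(1/183) = 1; final value = sign = -1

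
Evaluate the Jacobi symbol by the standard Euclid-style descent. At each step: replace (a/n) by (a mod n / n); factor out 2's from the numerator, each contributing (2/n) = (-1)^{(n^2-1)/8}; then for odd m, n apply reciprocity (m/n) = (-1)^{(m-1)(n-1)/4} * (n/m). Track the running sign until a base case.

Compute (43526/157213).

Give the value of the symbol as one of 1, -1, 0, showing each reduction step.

0

factor out 2^1: 43526 = 2^1·21763; with 157213 mod 8 = 5, (2/157213) = -1; sign now -1; continue with (21763/157213)
flip (21763/157213) -> (157213/21763): both odd, 21763 mod 4 = 3, 157213 mod 4 = 1, so the flip contributes +1; sign now -1
(157213/21763): 157213 mod 21763 = 4872, so (157213/21763) = (4872/21763)
factor out 2^3: 4872 = 2^3·609; with 21763 mod 8 = 3, (2/21763) = -1; sign now +1; continue with (609/21763)
flip (609/21763) -> (21763/609): both odd, 609 mod 4 = 1, 21763 mod 4 = 3, so the flip contributes +1; sign now +1
(21763/609): 21763 mod 609 = 448, so (21763/609) = (448/609)
factor out 2^6: 448 = 2^6·7; with 609 mod 8 = 1, (2/609) = +1; sign now +1; continue with (7/609)
flip (7/609) -> (609/7): both odd, 7 mod 4 = 3, 609 mod 4 = 1, so the flip contributes +1; sign now +1
(609/7): 609 mod 7 = 0, so (609/7) = (0/7)
reached (0/7); gcd(a, n) > 1, so (0/7) = 0 and the symbol is 0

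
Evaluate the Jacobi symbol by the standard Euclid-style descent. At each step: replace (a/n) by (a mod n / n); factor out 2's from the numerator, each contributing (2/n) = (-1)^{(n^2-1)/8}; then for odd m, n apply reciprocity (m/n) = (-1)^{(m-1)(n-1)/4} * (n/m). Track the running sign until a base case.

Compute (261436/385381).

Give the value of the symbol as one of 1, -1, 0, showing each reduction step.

1

factor out 2^2: 261436 = 2^2·65359; with 385381 mod 8 = 5, (2/385381) = -1; sign now +1; continue with (65359/385381)
flip (65359/385381) -> (385381/65359): both odd, 65359 mod 4 = 3, 385381 mod 4 = 1, so the flip contributes +1; sign now +1
(385381/65359): 385381 mod 65359 = 58586, so (385381/65359) = (58586/65359)
factor out 2^1: 58586 = 2^1·29293; with 65359 mod 8 = 7, (2/65359) = +1; sign now +1; continue with (29293/65359)
flip (29293/65359) -> (65359/29293): both odd, 29293 mod 4 = 1, 65359 mod 4 = 3, so the flip contributes +1; sign now +1
(65359/29293): 65359 mod 29293 = 6773, so (65359/29293) = (6773/29293)
flip (6773/29293) -> (29293/6773): both odd, 6773 mod 4 = 1, 29293 mod 4 = 1, so the flip contributes +1; sign now +1
(29293/6773): 29293 mod 6773 = 2201, so (29293/6773) = (2201/6773)
flip (2201/6773) -> (6773/2201): both odd, 2201 mod 4 = 1, 6773 mod 4 = 1, so the flip contributes +1; sign now +1
(6773/2201): 6773 mod 2201 = 170, so (6773/2201) = (170/2201)
factor out 2^1: 170 = 2^1·85; with 2201 mod 8 = 1, (2/2201) = +1; sign now +1; continue with (85/2201)
flip (85/2201) -> (2201/85): both odd, 85 mod 4 = 1, 2201 mod 4 = 1, so the flip contributes +1; sign now +1
(2201/85): 2201 mod 85 = 76, so (2201/85) = (76/85)
factor out 2^2: 76 = 2^2·19; with 85 mod 8 = 5, (2/85) = -1; sign now +1; continue with (19/85)
flip (19/85) -> (85/19): both odd, 19 mod 4 = 3, 85 mod 4 = 1, so the flip contributes +1; sign now +1
(85/19): 85 mod 19 = 9, so (85/19) = (9/19)
flip (9/19) -> (19/9): both odd, 9 mod 4 = 1, 19 mod 4 = 3, so the flip contributes +1; sign now +1
(19/9): 19 mod 9 = 1, so (19/9) = (1/9)
reached (1/9) = 1, so the symbol is +1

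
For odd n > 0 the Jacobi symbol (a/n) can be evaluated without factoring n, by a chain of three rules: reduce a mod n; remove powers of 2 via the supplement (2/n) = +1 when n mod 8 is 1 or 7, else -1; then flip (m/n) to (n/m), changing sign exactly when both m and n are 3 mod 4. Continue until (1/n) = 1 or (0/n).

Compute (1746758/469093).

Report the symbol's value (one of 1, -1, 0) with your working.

-1

(1746758/469093): 1746758 mod 469093 = 339479, so (1746758/469093) = (339479/469093)
flip (339479/469093) -> (469093/339479): both odd, 339479 mod 4 = 3, 469093 mod 4 = 1, so the flip contributes +1; sign now +1
(469093/339479): 469093 mod 339479 = 129614, so (469093/339479) = (129614/339479)
factor out 2^1: 129614 = 2^1·64807; with 339479 mod 8 = 7, (2/339479) = +1; sign now +1; continue with (64807/339479)
flip (64807/339479) -> (339479/64807): both odd, 64807 mod 4 = 3, 339479 mod 4 = 3, so the flip contributes -1; sign now -1
(339479/64807): 339479 mod 64807 = 15444, so (339479/64807) = (15444/64807)
factor out 2^2: 15444 = 2^2·3861; with 64807 mod 8 = 7, (2/64807) = +1; sign now -1; continue with (3861/64807)
flip (3861/64807) -> (64807/3861): both odd, 3861 mod 4 = 1, 64807 mod 4 = 3, so the flip contributes +1; sign now -1
(64807/3861): 64807 mod 3861 = 3031, so (64807/3861) = (3031/3861)
flip (3031/3861) -> (3861/3031): both odd, 3031 mod 4 = 3, 3861 mod 4 = 1, so the flip contributes +1; sign now -1
(3861/3031): 3861 mod 3031 = 830, so (3861/3031) = (830/3031)
factor out 2^1: 830 = 2^1·415; with 3031 mod 8 = 7, (2/3031) = +1; sign now -1; continue with (415/3031)
flip (415/3031) -> (3031/415): both odd, 415 mod 4 = 3, 3031 mod 4 = 3, so the flip contributes -1; sign now +1
(3031/415): 3031 mod 415 = 126, so (3031/415) = (126/415)
factor out 2^1: 126 = 2^1·63; with 415 mod 8 = 7, (2/415) = +1; sign now +1; continue with (63/415)
flip (63/415) -> (415/63): both odd, 63 mod 4 = 3, 415 mod 4 = 3, so the flip contributes -1; sign now -1
(415/63): 415 mod 63 = 37, so (415/63) = (37/63)
flip (37/63) -> (63/37): both odd, 37 mod 4 = 1, 63 mod 4 = 3, so the flip contributes +1; sign now -1
(63/37): 63 mod 37 = 26, so (63/37) = (26/37)
factor out 2^1: 26 = 2^1·13; with 37 mod 8 = 5, (2/37) = -1; sign now +1; continue with (13/37)
flip (13/37) -> (37/13): both odd, 13 mod 4 = 1, 37 mod 4 = 1, so the flip contributes +1; sign now +1
(37/13): 37 mod 13 = 11, so (37/13) = (11/13)
flip (11/13) -> (13/11): both odd, 11 mod 4 = 3, 13 mod 4 = 1, so the flip contributes +1; sign now +1
(13/11): 13 mod 11 = 2, so (13/11) = (2/11)
factor out 2^1: 2 = 2^1·1; with 11 mod 8 = 3, (2/11) = -1; sign now -1; continue with (1/11)
reached (1/11) = 1, so the symbol is -1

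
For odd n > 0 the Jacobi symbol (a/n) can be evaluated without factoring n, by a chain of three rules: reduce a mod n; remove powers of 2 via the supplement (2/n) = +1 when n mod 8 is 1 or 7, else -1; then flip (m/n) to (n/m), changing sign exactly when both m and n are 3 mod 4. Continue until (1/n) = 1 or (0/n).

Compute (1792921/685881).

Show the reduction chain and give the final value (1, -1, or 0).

(1792921/685881) = (421159/685881)   [reduce mod 685881]
reciprocity: (421159/685881) = +1·(685881/421159) since 421159 mod 4 = 3, 685881 mod 4 = 1; sign now +1
(685881/421159) = (264722/421159)   [reduce mod 421159]
264722 = 2^1·132361; (2/421159) = +1 since 421159 mod 8 = 7, so (264722/421159) = (+1)^1·(132361/421159); sign now +1
reciprocity: (132361/421159) = +1·(421159/132361) since 132361 mod 4 = 1, 421159 mod 4 = 3; sign now +1
(421159/132361) = (24076/132361)   [reduce mod 132361]
24076 = 2^2·6019; (2/132361) = +1 since 132361 mod 8 = 1, so (24076/132361) = (+1)^2·(6019/132361); sign now +1
reciprocity: (6019/132361) = +1·(132361/6019) since 6019 mod 4 = 3, 132361 mod 4 = 1; sign now +1
(132361/6019) = (5962/6019)   [reduce mod 6019]
5962 = 2^1·2981; (2/6019) = -1 since 6019 mod 8 = 3, so (5962/6019) = (-1)^1·(2981/6019); sign now -1
reciprocity: (2981/6019) = +1·(6019/2981) since 2981 mod 4 = 1, 6019 mod 4 = 3; sign now -1
(6019/2981) = (57/2981)   [reduce mod 2981]
reciprocity: (57/2981) = +1·(2981/57) since 57 mod 4 = 1, 2981 mod 4 = 1; sign now -1
(2981/57) = (17/57)   [reduce mod 57]
reciprocity: (17/57) = +1·(57/17) since 17 mod 4 = 1, 57 mod 4 = 1; sign now -1
(57/17) = (6/17)   [reduce mod 17]
6 = 2^1·3; (2/17) = +1 since 17 mod 8 = 1, so (6/17) = (+1)^1·(3/17); sign now -1
reciprocity: (3/17) = +1·(17/3) since 3 mod 4 = 3, 17 mod 4 = 1; sign now -1
(17/3) = (2/3)   [reduce mod 3]
2 = 2^1·1; (2/3) = -1 since 3 mod 8 = 3, so (2/3) = (-1)^1·(1/3); sign now +1
(1/3) = 1; final value = sign = +1

1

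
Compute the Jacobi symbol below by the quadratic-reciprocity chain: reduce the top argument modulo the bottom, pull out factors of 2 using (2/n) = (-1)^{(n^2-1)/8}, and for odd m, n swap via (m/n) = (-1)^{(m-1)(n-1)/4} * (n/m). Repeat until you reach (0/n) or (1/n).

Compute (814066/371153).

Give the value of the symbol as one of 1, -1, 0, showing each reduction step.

1

(814066/371153) = (71760/371153)   [reduce mod 371153]
71760 = 2^4·4485; (2/371153) = +1 since 371153 mod 8 = 1, so (71760/371153) = (+1)^4·(4485/371153); sign now +1
reciprocity: (4485/371153) = +1·(371153/4485) since 4485 mod 4 = 1, 371153 mod 4 = 1; sign now +1
(371153/4485) = (3383/4485)   [reduce mod 4485]
reciprocity: (3383/4485) = +1·(4485/3383) since 3383 mod 4 = 3, 4485 mod 4 = 1; sign now +1
(4485/3383) = (1102/3383)   [reduce mod 3383]
1102 = 2^1·551; (2/3383) = +1 since 3383 mod 8 = 7, so (1102/3383) = (+1)^1·(551/3383); sign now +1
reciprocity: (551/3383) = -1·(3383/551) since 551 mod 4 = 3, 3383 mod 4 = 3; sign now -1
(3383/551) = (77/551)   [reduce mod 551]
reciprocity: (77/551) = +1·(551/77) since 77 mod 4 = 1, 551 mod 4 = 3; sign now -1
(551/77) = (12/77)   [reduce mod 77]
12 = 2^2·3; (2/77) = -1 since 77 mod 8 = 5, so (12/77) = (-1)^2·(3/77); sign now -1
reciprocity: (3/77) = +1·(77/3) since 3 mod 4 = 3, 77 mod 4 = 1; sign now -1
(77/3) = (2/3)   [reduce mod 3]
2 = 2^1·1; (2/3) = -1 since 3 mod 8 = 3, so (2/3) = (-1)^1·(1/3); sign now +1
(1/3) = 1; final value = sign = +1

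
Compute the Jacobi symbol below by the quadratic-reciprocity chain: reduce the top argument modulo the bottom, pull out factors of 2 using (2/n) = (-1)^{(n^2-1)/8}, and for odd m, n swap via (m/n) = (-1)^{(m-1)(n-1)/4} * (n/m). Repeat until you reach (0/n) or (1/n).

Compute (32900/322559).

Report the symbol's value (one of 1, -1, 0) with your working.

32900 = 2^2·8225; (2/322559) = +1 since 322559 mod 8 = 7, so (32900/322559) = (+1)^2·(8225/322559); sign now +1
reciprocity: (8225/322559) = +1·(322559/8225) since 8225 mod 4 = 1, 322559 mod 4 = 3; sign now +1
(322559/8225) = (1784/8225)   [reduce mod 8225]
1784 = 2^3·223; (2/8225) = +1 since 8225 mod 8 = 1, so (1784/8225) = (+1)^3·(223/8225); sign now +1
reciprocity: (223/8225) = +1·(8225/223) since 223 mod 4 = 3, 8225 mod 4 = 1; sign now +1
(8225/223) = (197/223)   [reduce mod 223]
reciprocity: (197/223) = +1·(223/197) since 197 mod 4 = 1, 223 mod 4 = 3; sign now +1
(223/197) = (26/197)   [reduce mod 197]
26 = 2^1·13; (2/197) = -1 since 197 mod 8 = 5, so (26/197) = (-1)^1·(13/197); sign now -1
reciprocity: (13/197) = +1·(197/13) since 13 mod 4 = 1, 197 mod 4 = 1; sign now -1
(197/13) = (2/13)   [reduce mod 13]
2 = 2^1·1; (2/13) = -1 since 13 mod 8 = 5, so (2/13) = (-1)^1·(1/13); sign now +1
(1/13) = 1; final value = sign = +1

1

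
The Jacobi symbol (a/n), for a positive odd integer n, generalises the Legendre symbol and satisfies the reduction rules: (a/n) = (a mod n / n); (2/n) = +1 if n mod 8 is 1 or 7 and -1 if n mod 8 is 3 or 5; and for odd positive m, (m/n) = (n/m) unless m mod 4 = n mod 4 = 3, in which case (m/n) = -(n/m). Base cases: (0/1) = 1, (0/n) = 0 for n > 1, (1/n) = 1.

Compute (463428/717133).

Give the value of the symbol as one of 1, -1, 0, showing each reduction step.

factor out 2^2: 463428 = 2^2·115857; with 717133 mod 8 = 5, (2/717133) = -1; sign now +1; continue with (115857/717133)
flip (115857/717133) -> (717133/115857): both odd, 115857 mod 4 = 1, 717133 mod 4 = 1, so the flip contributes +1; sign now +1
(717133/115857): 717133 mod 115857 = 21991, so (717133/115857) = (21991/115857)
flip (21991/115857) -> (115857/21991): both odd, 21991 mod 4 = 3, 115857 mod 4 = 1, so the flip contributes +1; sign now +1
(115857/21991): 115857 mod 21991 = 5902, so (115857/21991) = (5902/21991)
factor out 2^1: 5902 = 2^1·2951; with 21991 mod 8 = 7, (2/21991) = +1; sign now +1; continue with (2951/21991)
flip (2951/21991) -> (21991/2951): both odd, 2951 mod 4 = 3, 21991 mod 4 = 3, so the flip contributes -1; sign now -1
(21991/2951): 21991 mod 2951 = 1334, so (21991/2951) = (1334/2951)
factor out 2^1: 1334 = 2^1·667; with 2951 mod 8 = 7, (2/2951) = +1; sign now -1; continue with (667/2951)
flip (667/2951) -> (2951/667): both odd, 667 mod 4 = 3, 2951 mod 4 = 3, so the flip contributes -1; sign now +1
(2951/667): 2951 mod 667 = 283, so (2951/667) = (283/667)
flip (283/667) -> (667/283): both odd, 283 mod 4 = 3, 667 mod 4 = 3, so the flip contributes -1; sign now -1
(667/283): 667 mod 283 = 101, so (667/283) = (101/283)
flip (101/283) -> (283/101): both odd, 101 mod 4 = 1, 283 mod 4 = 3, so the flip contributes +1; sign now -1
(283/101): 283 mod 101 = 81, so (283/101) = (81/101)
flip (81/101) -> (101/81): both odd, 81 mod 4 = 1, 101 mod 4 = 1, so the flip contributes +1; sign now -1
(101/81): 101 mod 81 = 20, so (101/81) = (20/81)
factor out 2^2: 20 = 2^2·5; with 81 mod 8 = 1, (2/81) = +1; sign now -1; continue with (5/81)
flip (5/81) -> (81/5): both odd, 5 mod 4 = 1, 81 mod 4 = 1, so the flip contributes +1; sign now -1
(81/5): 81 mod 5 = 1, so (81/5) = (1/5)
reached (1/5) = 1, so the symbol is -1

-1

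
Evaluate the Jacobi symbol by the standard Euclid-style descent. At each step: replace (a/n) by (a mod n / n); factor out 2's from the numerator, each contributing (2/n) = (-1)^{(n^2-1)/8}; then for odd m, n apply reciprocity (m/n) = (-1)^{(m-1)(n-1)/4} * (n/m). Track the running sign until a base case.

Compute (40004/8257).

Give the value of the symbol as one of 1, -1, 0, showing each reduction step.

(40004/8257): 40004 mod 8257 = 6976, so (40004/8257) = (6976/8257)
factor out 2^6: 6976 = 2^6·109; with 8257 mod 8 = 1, (2/8257) = +1; sign now +1; continue with (109/8257)
flip (109/8257) -> (8257/109): both odd, 109 mod 4 = 1, 8257 mod 4 = 1, so the flip contributes +1; sign now +1
(8257/109): 8257 mod 109 = 82, so (8257/109) = (82/109)
factor out 2^1: 82 = 2^1·41; with 109 mod 8 = 5, (2/109) = -1; sign now -1; continue with (41/109)
flip (41/109) -> (109/41): both odd, 41 mod 4 = 1, 109 mod 4 = 1, so the flip contributes +1; sign now -1
(109/41): 109 mod 41 = 27, so (109/41) = (27/41)
flip (27/41) -> (41/27): both odd, 27 mod 4 = 3, 41 mod 4 = 1, so the flip contributes +1; sign now -1
(41/27): 41 mod 27 = 14, so (41/27) = (14/27)
factor out 2^1: 14 = 2^1·7; with 27 mod 8 = 3, (2/27) = -1; sign now +1; continue with (7/27)
flip (7/27) -> (27/7): both odd, 7 mod 4 = 3, 27 mod 4 = 3, so the flip contributes -1; sign now -1
(27/7): 27 mod 7 = 6, so (27/7) = (6/7)
factor out 2^1: 6 = 2^1·3; with 7 mod 8 = 7, (2/7) = +1; sign now -1; continue with (3/7)
flip (3/7) -> (7/3): both odd, 3 mod 4 = 3, 7 mod 4 = 3, so the flip contributes -1; sign now +1
(7/3): 7 mod 3 = 1, so (7/3) = (1/3)
reached (1/3) = 1, so the symbol is +1

1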